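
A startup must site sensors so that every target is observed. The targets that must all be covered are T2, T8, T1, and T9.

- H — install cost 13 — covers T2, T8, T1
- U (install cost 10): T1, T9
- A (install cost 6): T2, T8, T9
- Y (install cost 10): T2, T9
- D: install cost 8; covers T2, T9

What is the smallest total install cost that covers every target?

16

Choose U and A: together they cover T2, T8, T1, T9 — every target.
Total install cost: 10 + 6 = 16.
No cover costs less than 16.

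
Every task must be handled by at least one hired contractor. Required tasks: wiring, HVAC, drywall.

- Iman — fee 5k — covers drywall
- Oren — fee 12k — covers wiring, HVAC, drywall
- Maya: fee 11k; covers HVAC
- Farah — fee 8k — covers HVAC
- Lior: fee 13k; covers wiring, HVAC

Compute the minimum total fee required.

Oren alone covers wiring, HVAC, drywall — every task.
Total fee: 12.
No cover costs less than 12.

12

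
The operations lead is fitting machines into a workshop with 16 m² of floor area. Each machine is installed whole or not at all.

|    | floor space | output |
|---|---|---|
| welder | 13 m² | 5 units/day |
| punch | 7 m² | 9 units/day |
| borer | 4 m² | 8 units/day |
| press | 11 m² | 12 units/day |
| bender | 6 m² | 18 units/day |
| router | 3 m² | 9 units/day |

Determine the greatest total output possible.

36

Treat it as a binary knapsack problem.
Allowing fractional choices, the relaxed optimum would be about 38.9, but machines are indivisible.
bender + router: floor space 6 + 3 = 9 ≤ 16, output 18 + 9 = 27.
punch + bender + router: floor space 7 + 6 + 3 = 16 ≤ 16, output 9 + 18 + 9 = 36.
borer + bender + router: floor space 4 + 6 + 3 = 13 ≤ 16, output 8 + 18 + 9 = 35.
Best is punch, bender, and router with total output 36.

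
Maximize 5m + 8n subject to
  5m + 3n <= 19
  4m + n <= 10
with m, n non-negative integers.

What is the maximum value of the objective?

(m,n)=(0,6): 5·0+3·6=18≤19, 4·0+1·6=6≤10, objective 48.
(m,n)=(0,5): 5·0+3·5=15≤19, 4·0+1·5=5≤10, objective 40.
The best lattice point is (0,6), giving 48.

48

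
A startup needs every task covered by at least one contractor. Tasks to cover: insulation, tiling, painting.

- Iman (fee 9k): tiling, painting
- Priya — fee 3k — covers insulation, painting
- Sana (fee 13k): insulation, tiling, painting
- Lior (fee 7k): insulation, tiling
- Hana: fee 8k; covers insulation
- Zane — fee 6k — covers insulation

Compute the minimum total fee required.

Choose Priya and Lior: together they cover insulation, tiling, painting — every task.
Total fee: 3 + 7 = 10.
No cover costs less than 10.

10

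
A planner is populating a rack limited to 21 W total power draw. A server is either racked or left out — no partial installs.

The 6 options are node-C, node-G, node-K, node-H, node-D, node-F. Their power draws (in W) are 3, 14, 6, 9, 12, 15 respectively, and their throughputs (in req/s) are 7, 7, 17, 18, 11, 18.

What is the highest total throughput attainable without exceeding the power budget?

node-C + node-K + node-H: power draw 3 + 6 + 9 = 18 ≤ 21, throughput 7 + 17 + 18 = 42.
node-K + node-H: power draw 6 + 9 = 15 ≤ 21, throughput 17 + 18 = 35.
node-C + node-K + node-D: power draw 3 + 6 + 12 = 21 ≤ 21, throughput 7 + 17 + 11 = 35.
Best is node-C, node-K, and node-H with total throughput 42.

42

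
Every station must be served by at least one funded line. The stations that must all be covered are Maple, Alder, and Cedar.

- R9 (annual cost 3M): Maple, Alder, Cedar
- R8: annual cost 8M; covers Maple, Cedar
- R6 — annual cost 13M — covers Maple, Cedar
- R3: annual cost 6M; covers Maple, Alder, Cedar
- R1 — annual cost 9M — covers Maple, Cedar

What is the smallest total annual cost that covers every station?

This is an integer covering problem.
R9 alone covers Maple, Alder, Cedar — every station.
Total annual cost: 3.
No cover costs less than 3.

3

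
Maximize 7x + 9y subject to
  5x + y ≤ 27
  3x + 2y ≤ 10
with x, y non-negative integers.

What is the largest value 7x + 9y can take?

(x,y)=(0,5): 5·0+1·5=5≤27, 3·0+2·5=10≤10, objective 45.
(x,y)=(0,4): 5·0+1·4=4≤27, 3·0+2·4=8≤10, objective 36.
Maximum is 45 at (x,y)=(0,5).

45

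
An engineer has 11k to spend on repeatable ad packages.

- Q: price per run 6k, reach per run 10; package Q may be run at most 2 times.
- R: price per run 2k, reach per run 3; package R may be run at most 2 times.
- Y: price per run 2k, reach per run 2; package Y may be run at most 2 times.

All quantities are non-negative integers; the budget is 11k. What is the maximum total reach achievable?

This is a bounded integer knapsack.
Take 1×Q and 2×R: price 10 ≤ 11, reach 1·10 + 2·3 = 16.
No other integer combination yields more.

16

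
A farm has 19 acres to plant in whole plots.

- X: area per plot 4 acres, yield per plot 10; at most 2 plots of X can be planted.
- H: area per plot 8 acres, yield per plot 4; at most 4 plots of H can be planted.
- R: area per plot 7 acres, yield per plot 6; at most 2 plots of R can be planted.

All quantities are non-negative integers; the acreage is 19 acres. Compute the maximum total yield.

X has the best ratio (10/4); taking only X gives at most 2×10 = 20 (stopped by the supply cap of 2).
Mixing does better — 2×X and 1×R: area 15 ≤ 19, yield 2·10 + 1·6 = 26.

26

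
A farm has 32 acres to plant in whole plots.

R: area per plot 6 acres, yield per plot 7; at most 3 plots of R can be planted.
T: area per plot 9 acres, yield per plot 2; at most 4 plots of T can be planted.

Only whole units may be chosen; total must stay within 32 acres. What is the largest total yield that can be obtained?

Take 3×R and 1×T: area 27 ≤ 32, yield 3·7 + 1·2 = 23.
R has the best ratio (7/6) and is taken to its limit of 3; remaining capacity is filled optimally with the others.

23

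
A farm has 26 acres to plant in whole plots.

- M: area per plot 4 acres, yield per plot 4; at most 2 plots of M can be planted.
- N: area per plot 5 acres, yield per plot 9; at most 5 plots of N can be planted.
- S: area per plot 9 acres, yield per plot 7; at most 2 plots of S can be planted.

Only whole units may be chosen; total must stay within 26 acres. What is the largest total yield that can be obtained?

This is a bounded integer knapsack.
5×N: area 25 ≤ 26, yield 5·9 = 45.
1×M and 4×N: area 24 ≤ 26, yield 1·4 + 4·9 = 40.
Best is 45.

45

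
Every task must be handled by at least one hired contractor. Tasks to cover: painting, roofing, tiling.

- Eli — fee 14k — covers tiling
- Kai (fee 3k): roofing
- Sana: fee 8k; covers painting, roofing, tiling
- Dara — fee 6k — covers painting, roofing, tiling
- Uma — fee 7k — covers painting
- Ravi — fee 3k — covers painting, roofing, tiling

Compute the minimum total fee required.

3

Ravi alone covers painting, roofing, tiling — every task.
Total fee: 3.
No cover costs less than 3.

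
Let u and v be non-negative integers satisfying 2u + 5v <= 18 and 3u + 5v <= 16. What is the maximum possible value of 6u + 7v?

Relaxing integrality, the LP optimum is 32.00 at (u,v) = (5.33, 0), which is not an integer point.
(u,v)=(5,0): 2·5+5·0=10≤18, 3·5+5·0=15≤16, objective 30.
(u,v)=(4,0): 2·4+5·0=8≤18, 3·4+5·0=12≤16, objective 24.
The best lattice point is (5,0), giving 30.

30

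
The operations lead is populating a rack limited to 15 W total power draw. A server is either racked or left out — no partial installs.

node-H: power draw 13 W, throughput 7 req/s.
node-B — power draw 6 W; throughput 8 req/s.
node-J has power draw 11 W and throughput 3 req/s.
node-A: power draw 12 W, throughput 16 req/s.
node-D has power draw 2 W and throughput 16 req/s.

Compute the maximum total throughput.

Treat it as a binary knapsack problem.
Allowing fractional choices, the relaxed optimum would be about 33.3, but servers are indivisible.
node-H + node-D: power draw 13 + 2 = 15 ≤ 15, throughput 7 + 16 = 23.
node-B + node-D: power draw 6 + 2 = 8 ≤ 15, throughput 8 + 16 = 24.
node-A + node-D: power draw 12 + 2 = 14 ≤ 15, throughput 16 + 16 = 32.
Best is node-A and node-D with total throughput 32.

32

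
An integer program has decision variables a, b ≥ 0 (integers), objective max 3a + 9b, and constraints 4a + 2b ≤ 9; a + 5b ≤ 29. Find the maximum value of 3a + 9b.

Relaxing integrality, the LP optimum is 40.50 at (a,b) = (0, 4.5), which is not an integer point.
(a,b)=(0,4): 4·0+2·4=8≤9, 1·0+5·4=20≤29, objective 36.
(a,b)=(0,3): 4·0+2·3=6≤9, 1·0+5·3=15≤29, objective 27.
Maximum is 36 at (a,b)=(0,4).

36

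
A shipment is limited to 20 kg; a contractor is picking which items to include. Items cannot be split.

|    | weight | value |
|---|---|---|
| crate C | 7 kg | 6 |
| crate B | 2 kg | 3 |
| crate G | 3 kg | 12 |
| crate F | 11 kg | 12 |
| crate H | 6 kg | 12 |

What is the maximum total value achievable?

36

This is a 0-1 knapsack instance.
Take crate G, crate F, and crate H: weight 3 + 11 + 6 = 20 ≤ 20, value 12 + 12 + 12 = 36.
No other feasible combination does better.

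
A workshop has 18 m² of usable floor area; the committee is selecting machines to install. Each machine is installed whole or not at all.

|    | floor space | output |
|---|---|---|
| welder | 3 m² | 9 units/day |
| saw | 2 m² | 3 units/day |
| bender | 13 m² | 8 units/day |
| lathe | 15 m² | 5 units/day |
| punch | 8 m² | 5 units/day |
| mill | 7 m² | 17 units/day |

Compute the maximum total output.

Allowing fractional choices, the relaxed optimum would be about 32.8, but machines are indivisible.
welder + saw + mill: floor space 3 + 2 + 7 = 12 ≤ 18, output 9 + 3 + 17 = 29.
welder + mill: floor space 3 + 7 = 10 ≤ 18, output 9 + 17 = 26.
welder + punch + mill: floor space 3 + 8 + 7 = 18 ≤ 18, output 9 + 5 + 17 = 31.
Best is welder, punch, and mill with total output 31.

31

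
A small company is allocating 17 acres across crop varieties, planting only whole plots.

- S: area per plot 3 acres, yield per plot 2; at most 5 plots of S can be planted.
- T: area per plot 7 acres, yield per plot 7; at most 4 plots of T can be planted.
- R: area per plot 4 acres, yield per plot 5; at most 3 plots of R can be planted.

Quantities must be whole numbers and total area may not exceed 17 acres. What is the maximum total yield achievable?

1×T and 2×R: area 15 ≤ 17, yield 1·7 + 2·5 = 17.
1×S and 3×R: area 15 ≤ 17, yield 1·2 + 3·5 = 17.
Best is 17.

17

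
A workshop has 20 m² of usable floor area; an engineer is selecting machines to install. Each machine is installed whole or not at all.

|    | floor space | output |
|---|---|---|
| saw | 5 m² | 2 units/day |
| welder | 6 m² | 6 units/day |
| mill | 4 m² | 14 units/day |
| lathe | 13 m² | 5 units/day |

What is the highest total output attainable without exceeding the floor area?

This is a 0-1 knapsack instance.
saw + welder + mill: floor space 5 + 6 + 4 = 15 ≤ 20, output 2 + 6 + 14 = 22.
mill + lathe: floor space 4 + 13 = 17 ≤ 20, output 14 + 5 = 19.
welder + mill: floor space 6 + 4 = 10 ≤ 20, output 6 + 14 = 20.
Best is saw, welder, and mill with total output 22.

22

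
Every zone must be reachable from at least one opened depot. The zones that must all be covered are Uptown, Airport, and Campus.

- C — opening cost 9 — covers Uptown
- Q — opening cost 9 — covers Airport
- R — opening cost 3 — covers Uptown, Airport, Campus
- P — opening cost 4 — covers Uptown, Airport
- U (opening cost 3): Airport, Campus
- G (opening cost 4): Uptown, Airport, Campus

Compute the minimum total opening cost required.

R alone covers Uptown, Airport, Campus — every zone.
Total opening cost: 3.
No cover costs less than 3.

3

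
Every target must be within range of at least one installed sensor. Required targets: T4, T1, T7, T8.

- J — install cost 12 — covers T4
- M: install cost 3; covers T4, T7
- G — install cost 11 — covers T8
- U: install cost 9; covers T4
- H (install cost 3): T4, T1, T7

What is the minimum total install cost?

14

Choose G and H: together they cover T4, T1, T7, T8 — every target.
Total install cost: 11 + 3 = 14.
No cover costs less than 14.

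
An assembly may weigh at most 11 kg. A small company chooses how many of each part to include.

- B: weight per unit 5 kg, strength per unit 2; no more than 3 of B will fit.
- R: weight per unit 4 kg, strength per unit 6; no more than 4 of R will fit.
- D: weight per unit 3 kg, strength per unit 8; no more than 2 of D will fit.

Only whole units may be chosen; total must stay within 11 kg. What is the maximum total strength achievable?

1×R and 2×D: weight 10 ≤ 11, strength 1·6 + 2·8 = 22.
2×R and 1×D: weight 11 ≤ 11, strength 2·6 + 1·8 = 20.
Best is 22.

22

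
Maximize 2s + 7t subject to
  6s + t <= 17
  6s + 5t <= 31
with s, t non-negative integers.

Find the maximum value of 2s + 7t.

42

Relaxing integrality, the LP optimum is 43.40 at (s,t) = (0, 6.2), which is not an integer point.
(s,t)=(0,6): 6·0+1·6=6≤17, 6·0+5·6=30≤31, objective 42.
(s,t)=(1,5): 6·1+1·5=11≤17, 6·1+5·5=31≤31, objective 37.
The best lattice point is (0,6), giving 42.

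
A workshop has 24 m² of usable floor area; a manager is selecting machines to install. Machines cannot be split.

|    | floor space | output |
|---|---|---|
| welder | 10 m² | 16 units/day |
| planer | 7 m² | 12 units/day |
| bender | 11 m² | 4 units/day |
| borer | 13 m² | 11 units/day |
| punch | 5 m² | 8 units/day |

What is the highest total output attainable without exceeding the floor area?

Take welder, planer, and punch: floor space 10 + 7 + 5 = 22 ≤ 24, output 16 + 12 + 8 = 36.
No other feasible combination does better.

36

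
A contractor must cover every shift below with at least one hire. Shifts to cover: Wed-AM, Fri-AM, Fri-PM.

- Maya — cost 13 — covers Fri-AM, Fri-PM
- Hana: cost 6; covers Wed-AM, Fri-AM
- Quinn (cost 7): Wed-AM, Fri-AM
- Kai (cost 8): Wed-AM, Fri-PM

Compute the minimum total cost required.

14

Choose Hana and Kai: together they cover Wed-AM, Fri-AM, Fri-PM — every shift.
Total cost: 6 + 8 = 14.
No cover costs less than 14.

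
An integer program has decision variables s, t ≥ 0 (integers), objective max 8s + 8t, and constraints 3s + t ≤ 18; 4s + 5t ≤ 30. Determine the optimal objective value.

56

The continuous relaxation peaks at (5.45, 1.64) with value 56.73; rounding to a feasible lattice point costs some objective.
(s,t)=(5,2): 3·5+1·2=17≤18, 4·5+5·2=30≤30, objective 56.
(s,t)=(5,1): 3·5+1·1=16≤18, 4·5+5·1=25≤30, objective 48.
(s,t)=(4,2): 3·4+1·2=14≤18, 4·4+5·2=26≤30, objective 48.
Maximum is 56 at (s,t)=(5,2).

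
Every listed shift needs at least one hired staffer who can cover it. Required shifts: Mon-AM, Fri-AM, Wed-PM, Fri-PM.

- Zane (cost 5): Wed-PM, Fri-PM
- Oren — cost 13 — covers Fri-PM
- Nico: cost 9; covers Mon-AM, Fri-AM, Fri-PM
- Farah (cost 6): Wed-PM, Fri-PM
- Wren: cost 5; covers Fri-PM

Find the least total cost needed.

Choose Zane and Nico: together they cover Mon-AM, Fri-AM, Wed-PM, Fri-PM — every shift.
Total cost: 5 + 9 = 14.
No cover costs less than 14.

14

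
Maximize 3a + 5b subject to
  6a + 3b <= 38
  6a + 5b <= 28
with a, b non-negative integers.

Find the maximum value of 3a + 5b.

25

The continuous relaxation peaks at (0, 5.6) with value 28.00; rounding to a feasible lattice point costs some objective.
(a,b)=(0,5): 6·0+3·5=15≤38, 6·0+5·5=25≤28, objective 25.
(a,b)=(1,4): 6·1+3·4=18≤38, 6·1+5·4=26≤28, objective 23.
(a,b)=(0,4): 6·0+3·4=12≤38, 6·0+5·4=20≤28, objective 20.
No feasible integer point exceeds 25.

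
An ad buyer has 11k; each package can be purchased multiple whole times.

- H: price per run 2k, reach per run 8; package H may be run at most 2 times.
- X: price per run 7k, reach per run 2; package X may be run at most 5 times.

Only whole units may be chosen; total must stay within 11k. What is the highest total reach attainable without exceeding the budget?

This is a bounded integer knapsack.
2×H and 1×X: price 11 ≤ 11, reach 2·8 + 1·2 = 18.
2×H: price 4 ≤ 11, reach 2·8 = 16.
Best is 18.

18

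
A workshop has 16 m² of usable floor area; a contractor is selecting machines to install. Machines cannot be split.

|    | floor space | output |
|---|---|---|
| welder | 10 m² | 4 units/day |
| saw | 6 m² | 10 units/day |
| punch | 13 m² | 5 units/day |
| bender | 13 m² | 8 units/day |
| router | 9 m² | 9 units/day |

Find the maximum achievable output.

This is an integer program with binary decision variables.
Allowing fractional choices, the relaxed optimum would be about 19.6, but machines are indivisible.
saw + router: floor space 6 + 9 = 15 ≤ 16, output 10 + 9 = 19.
welder + saw: floor space 10 + 6 = 16 ≤ 16, output 4 + 10 = 14.
saw: floor space 6 ≤ 16, output 10.
Best is saw and router with total output 19.

19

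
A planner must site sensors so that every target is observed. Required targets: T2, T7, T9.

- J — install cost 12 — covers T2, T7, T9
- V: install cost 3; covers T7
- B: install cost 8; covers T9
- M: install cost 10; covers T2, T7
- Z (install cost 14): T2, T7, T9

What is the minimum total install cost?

12

The greedy cost-per-new-target heuristic would pick V and J for 15, but a cheaper cover exists.
J alone covers T2, T7, T9 — every target.
Total install cost: 12.
No cover costs less than 12.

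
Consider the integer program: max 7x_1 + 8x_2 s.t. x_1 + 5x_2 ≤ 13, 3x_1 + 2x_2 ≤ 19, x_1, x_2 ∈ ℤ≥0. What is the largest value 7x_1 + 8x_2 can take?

43

(x_1,x_2)=(5,1): 1·5+5·1=10≤13, 3·5+2·1=17≤19, objective 43.
(x_1,x_2)=(6,0): 1·6+5·0=6≤13, 3·6+2·0=18≤19, objective 42.
(x_1,x_2)=(4,1): 1·4+5·1=9≤13, 3·4+2·1=14≤19, objective 36.
The best lattice point is (5,1), giving 43.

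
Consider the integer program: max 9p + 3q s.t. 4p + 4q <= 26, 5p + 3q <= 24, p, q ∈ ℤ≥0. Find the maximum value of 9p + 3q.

39

(p,q)=(4,1) is feasible, giving 39.
(p,q)=(4,0) is feasible, giving 36.
(p,q)=(3,2) is feasible, giving 33.
(p,q)=(3,1) is feasible, giving 30.
The best lattice point is (4,1), giving 39.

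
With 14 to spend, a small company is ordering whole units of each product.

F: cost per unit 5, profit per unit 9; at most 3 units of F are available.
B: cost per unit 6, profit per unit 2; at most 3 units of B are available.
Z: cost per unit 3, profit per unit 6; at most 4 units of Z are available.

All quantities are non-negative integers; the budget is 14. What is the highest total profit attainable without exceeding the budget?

Take 1×F and 3×Z: cost 14 ≤ 14, profit 1·9 + 3·6 = 27.
No other integer combination yields more.

27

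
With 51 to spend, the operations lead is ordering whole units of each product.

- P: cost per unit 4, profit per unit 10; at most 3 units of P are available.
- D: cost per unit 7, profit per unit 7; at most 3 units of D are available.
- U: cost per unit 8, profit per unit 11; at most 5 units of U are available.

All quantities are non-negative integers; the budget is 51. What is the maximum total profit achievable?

81

Take 3×P, 1×D, and 4×U: cost 51 ≤ 51, profit 3·10 + 1·7 + 4·11 = 81.
P has the best ratio (10/4) and is taken to its limit of 3; remaining capacity is filled optimally with the others.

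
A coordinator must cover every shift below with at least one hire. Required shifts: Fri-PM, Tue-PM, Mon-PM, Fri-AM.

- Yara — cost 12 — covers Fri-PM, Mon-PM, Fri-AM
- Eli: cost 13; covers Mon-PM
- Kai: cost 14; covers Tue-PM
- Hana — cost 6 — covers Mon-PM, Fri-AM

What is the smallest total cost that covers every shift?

26

This is an integer covering problem.
The greedy cost-per-new-shift heuristic would pick Hana, Yara, and Kai for 32, but a cheaper cover exists.
Choose Yara and Kai: together they cover Fri-PM, Tue-PM, Mon-PM, Fri-AM — every shift.
Total cost: 12 + 14 = 26.
No cover costs less than 26.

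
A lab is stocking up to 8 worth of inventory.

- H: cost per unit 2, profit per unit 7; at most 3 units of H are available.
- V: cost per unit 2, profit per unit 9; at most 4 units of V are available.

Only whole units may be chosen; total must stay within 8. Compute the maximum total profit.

36

V has the best ratio (9/2); taking only V gives at most 4×9 = 36 (stopped by the cost limit).
Optimal: 4×V: cost 8 ≤ 8, profit 4·9 = 36.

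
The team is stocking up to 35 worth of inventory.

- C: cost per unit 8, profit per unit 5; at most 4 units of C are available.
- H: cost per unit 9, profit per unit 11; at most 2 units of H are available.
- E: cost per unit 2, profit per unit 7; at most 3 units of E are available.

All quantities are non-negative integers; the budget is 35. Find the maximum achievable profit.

48

Take 1×C, 2×H, and 3×E: cost 32 ≤ 35, profit 1·5 + 2·11 + 3·7 = 48.
E has the best ratio (7/2) and is taken to its limit of 3; remaining capacity is filled optimally with the others.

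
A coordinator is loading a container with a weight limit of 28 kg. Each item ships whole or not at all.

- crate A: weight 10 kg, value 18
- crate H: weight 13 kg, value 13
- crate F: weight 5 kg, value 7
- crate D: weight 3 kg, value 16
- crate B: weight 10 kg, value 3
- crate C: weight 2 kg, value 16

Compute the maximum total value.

crate A + crate F + crate D + crate C: weight 10 + 5 + 3 + 2 = 20 ≤ 28, value 18 + 7 + 16 + 16 = 57.
crate A + crate H + crate D + crate C: weight 10 + 13 + 3 + 2 = 28 ≤ 28, value 18 + 13 + 16 + 16 = 63.
Best is crate A, crate H, crate D, and crate C with total value 63.

63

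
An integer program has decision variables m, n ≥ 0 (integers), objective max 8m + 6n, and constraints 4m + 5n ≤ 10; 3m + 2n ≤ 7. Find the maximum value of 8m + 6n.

(m,n)=(2,0) is feasible, giving 16.
(m,n)=(1,1) is feasible, giving 14.
The best lattice point is (2,0), giving 16.

16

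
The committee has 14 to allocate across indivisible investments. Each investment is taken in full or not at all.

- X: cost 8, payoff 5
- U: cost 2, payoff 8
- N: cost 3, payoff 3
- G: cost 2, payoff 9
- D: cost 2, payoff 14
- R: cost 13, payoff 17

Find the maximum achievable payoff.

36

Take X, U, G, and D: cost 8 + 2 + 2 + 2 = 14 ≤ 14, payoff 5 + 8 + 9 + 14 = 36.
No other feasible combination does better.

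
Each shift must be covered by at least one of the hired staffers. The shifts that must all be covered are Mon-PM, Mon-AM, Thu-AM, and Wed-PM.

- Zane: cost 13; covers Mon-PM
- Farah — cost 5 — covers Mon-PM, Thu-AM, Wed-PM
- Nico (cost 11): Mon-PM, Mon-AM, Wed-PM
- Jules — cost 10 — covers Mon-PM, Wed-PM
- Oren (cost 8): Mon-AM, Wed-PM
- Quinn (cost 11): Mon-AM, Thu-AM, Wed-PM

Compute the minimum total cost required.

This is an integer covering problem.
Choose Farah and Oren: together they cover Mon-PM, Mon-AM, Thu-AM, Wed-PM — every shift.
Total cost: 5 + 8 = 13.

13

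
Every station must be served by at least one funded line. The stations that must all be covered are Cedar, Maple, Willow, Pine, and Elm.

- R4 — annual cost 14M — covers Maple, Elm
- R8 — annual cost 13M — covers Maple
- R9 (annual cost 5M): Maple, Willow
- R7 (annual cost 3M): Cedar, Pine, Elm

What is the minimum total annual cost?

Choose R9 and R7: together they cover Cedar, Maple, Willow, Pine, Elm — every station.
Total annual cost: 5 + 3 = 8.
No cover costs less than 8.

8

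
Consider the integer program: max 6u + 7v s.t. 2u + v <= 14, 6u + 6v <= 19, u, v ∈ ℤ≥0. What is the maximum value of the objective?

(u,v)=(0,3): 2·0+1·3=3≤14, 6·0+6·3=18≤19, objective 21.
(u,v)=(1,2): 2·1+1·2=4≤14, 6·1+6·2=18≤19, objective 20.
Maximum is 21 at (u,v)=(0,3).

21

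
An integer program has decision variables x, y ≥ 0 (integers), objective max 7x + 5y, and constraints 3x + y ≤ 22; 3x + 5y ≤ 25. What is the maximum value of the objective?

(x,y)=(7,0) is feasible, giving 49.
(x,y)=(6,1) is feasible, giving 47.
Maximum is 49 at (x,y)=(7,0).

49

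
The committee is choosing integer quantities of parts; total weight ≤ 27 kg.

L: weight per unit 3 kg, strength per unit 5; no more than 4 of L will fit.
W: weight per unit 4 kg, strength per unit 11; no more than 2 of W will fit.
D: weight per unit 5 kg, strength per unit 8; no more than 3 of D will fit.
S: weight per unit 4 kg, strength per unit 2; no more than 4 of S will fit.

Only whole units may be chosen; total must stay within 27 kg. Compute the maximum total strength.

Take 3×L, 2×W, and 2×D: weight 27 ≤ 27, strength 3·5 + 2·11 + 2·8 = 53.
W has the best ratio (11/4) and is taken to its limit of 2; remaining capacity is filled optimally with the others.

53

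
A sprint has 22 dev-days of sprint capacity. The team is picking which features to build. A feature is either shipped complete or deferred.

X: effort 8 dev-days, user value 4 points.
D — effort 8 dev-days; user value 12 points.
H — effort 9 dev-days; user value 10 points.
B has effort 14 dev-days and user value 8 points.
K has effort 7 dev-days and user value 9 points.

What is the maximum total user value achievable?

D + K: effort 8 + 7 = 15 ≤ 22, user value 12 + 9 = 21.
D + H: effort 8 + 9 = 17 ≤ 22, user value 12 + 10 = 22.
Best is D and H with total user value 22.

22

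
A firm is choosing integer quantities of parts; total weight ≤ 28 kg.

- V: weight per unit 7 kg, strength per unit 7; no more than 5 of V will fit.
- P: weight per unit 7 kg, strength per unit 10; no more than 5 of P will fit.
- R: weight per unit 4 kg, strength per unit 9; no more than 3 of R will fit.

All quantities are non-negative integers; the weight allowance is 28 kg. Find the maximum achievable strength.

47

Take 2×P and 3×R: weight 26 ≤ 28, strength 2·10 + 3·9 = 47.
R has the best ratio (9/4) and is taken to its limit of 3; remaining capacity is filled optimally with the others.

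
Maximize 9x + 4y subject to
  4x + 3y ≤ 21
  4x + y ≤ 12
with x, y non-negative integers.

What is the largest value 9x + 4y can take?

The continuous relaxation peaks at (1.88, 4.5) with value 34.88; rounding to a feasible lattice point costs some objective.
(x,y)=(2,4): 4·2+3·4=20≤21, 4·2+1·4=12≤12, objective 34.
(x,y)=(2,3): 4·2+3·3=17≤21, 4·2+1·3=11≤12, objective 30.
(x,y)=(1,5): 4·1+3·5=19≤21, 4·1+1·5=9≤12, objective 29.
(x,y)=(1,4): 4·1+3·4=16≤21, 4·1+1·4=8≤12, objective 25.
The best lattice point is (2,4), giving 34.

34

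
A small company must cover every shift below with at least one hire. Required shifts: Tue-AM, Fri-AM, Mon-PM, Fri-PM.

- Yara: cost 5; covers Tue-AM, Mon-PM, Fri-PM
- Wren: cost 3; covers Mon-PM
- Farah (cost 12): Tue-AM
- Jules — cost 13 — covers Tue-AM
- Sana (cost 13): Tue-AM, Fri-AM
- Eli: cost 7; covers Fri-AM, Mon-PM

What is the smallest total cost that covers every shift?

Choose Yara and Eli: together they cover Tue-AM, Fri-AM, Mon-PM, Fri-PM — every shift.
Total cost: 5 + 7 = 12.
No cover costs less than 12.

12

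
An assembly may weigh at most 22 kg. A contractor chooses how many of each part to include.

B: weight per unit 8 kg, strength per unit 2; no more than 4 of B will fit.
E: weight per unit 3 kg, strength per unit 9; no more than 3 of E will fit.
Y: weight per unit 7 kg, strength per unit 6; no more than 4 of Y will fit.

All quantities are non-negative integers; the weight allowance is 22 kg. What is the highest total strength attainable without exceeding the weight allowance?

E has the best ratio (9/3); taking only E gives at most 3×9 = 27 (stopped by the supply cap of 3).
Mixing does better — 3×E and 1×Y: weight 16 ≤ 22, strength 3·9 + 1·6 = 33.

33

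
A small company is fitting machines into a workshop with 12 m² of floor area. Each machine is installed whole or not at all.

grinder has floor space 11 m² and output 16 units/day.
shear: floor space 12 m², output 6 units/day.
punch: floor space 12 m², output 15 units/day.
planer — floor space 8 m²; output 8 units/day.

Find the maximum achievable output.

This is an integer program with binary decision variables.
Take grinder: floor space 11 ≤ 12, output 16.
No other feasible combination does better.

16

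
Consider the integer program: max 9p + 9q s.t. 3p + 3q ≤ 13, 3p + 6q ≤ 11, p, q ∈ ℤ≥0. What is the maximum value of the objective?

27

Relaxing integrality, the LP optimum is 33.00 at (p,q) = (3.67, 0), which is not an integer point.
(p,q)=(3,0): 3·3+3·0=9≤13, 3·3+6·0=9≤11, objective 27.
(p,q)=(2,0): 3·2+3·0=6≤13, 3·2+6·0=6≤11, objective 18.
Maximum is 27 at (p,q)=(3,0).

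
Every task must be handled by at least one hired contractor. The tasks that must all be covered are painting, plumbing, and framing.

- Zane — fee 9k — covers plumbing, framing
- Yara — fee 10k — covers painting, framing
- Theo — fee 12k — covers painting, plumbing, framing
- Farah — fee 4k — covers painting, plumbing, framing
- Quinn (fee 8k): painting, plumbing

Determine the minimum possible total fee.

4

Farah alone covers painting, plumbing, framing — every task.
Total fee: 4.
No cover costs less than 4.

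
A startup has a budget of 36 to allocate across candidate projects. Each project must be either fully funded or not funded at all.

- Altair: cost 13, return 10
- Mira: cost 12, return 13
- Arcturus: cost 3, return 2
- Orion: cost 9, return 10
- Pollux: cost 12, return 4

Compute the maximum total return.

33

Mira + Arcturus + Orion + Pollux: cost 12 + 3 + 9 + 12 = 36 ≤ 36, return 13 + 2 + 10 + 4 = 29.
Altair + Mira + Orion: cost 13 + 12 + 9 = 34 ≤ 36, return 10 + 13 + 10 = 33.
Mira + Orion + Pollux: cost 12 + 9 + 12 = 33 ≤ 36, return 13 + 10 + 4 = 27.
Best is Altair, Mira, and Orion with total return 33.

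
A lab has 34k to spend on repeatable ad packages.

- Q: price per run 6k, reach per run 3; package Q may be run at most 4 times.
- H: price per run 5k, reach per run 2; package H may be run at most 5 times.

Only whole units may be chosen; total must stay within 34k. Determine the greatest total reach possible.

3×Q and 3×H: price 33 ≤ 34, reach 3·3 + 3·2 = 15.
4×Q and 2×H: price 34 ≤ 34, reach 4·3 + 2·2 = 16.
Best is 16.

16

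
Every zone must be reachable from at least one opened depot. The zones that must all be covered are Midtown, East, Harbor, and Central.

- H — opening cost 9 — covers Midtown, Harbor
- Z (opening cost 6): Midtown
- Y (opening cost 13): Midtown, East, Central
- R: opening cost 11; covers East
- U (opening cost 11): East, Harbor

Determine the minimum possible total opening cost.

Choose H and Y: together they cover Midtown, East, Harbor, Central — every zone.
Total opening cost: 9 + 13 = 22.
No cover costs less than 22.

22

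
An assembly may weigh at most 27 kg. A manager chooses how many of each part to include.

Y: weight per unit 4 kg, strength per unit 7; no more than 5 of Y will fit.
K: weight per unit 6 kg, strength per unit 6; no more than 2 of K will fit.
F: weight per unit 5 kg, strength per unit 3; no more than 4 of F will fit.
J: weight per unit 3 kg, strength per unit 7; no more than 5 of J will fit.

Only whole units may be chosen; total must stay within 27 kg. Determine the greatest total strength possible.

56

This is a bounded integer knapsack.
2×Y and 5×J: weight 23 ≤ 27, strength 2·7 + 5·7 = 49.
3×Y and 5×J: weight 27 ≤ 27, strength 3·7 + 5·7 = 56.
Best is 56.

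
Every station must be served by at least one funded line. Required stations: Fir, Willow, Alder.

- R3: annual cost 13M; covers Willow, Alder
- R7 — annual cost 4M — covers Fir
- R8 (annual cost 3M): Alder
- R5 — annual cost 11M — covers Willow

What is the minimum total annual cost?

The greedy cost-per-new-station heuristic would pick R8, R7, and R5 for 18, but a cheaper cover exists.
Choose R3 and R7: together they cover Fir, Willow, Alder — every station.
Total annual cost: 13 + 4 = 17.
No cover costs less than 17.

17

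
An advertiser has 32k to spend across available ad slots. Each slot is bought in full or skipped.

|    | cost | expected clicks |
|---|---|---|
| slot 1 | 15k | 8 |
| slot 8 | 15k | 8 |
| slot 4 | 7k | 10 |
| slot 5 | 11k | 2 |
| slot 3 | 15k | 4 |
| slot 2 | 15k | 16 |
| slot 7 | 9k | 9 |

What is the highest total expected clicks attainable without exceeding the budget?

35

Allowing fractional choices, the relaxed optimum would be about 35.5, but ad slots are indivisible.
slot 1 + slot 4 + slot 7: cost 15 + 7 + 9 = 31 ≤ 32, expected clicks 8 + 10 + 9 = 27.
slot 4 + slot 2 + slot 7: cost 7 + 15 + 9 = 31 ≤ 32, expected clicks 10 + 16 + 9 = 35.
Best is slot 4, slot 2, and slot 7 with total expected clicks 35.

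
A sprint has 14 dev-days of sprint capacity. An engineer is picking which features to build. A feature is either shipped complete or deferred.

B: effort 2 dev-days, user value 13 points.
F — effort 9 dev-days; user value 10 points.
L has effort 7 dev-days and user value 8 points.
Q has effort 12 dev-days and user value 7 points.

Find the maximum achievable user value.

Allowing fractional choices, the relaxed optimum would be about 26.6, but features are indivisible.
B + L: effort 2 + 7 = 9 ≤ 14, user value 13 + 8 = 21.
B + F: effort 2 + 9 = 11 ≤ 14, user value 13 + 10 = 23.
Best is B and F with total user value 23.

23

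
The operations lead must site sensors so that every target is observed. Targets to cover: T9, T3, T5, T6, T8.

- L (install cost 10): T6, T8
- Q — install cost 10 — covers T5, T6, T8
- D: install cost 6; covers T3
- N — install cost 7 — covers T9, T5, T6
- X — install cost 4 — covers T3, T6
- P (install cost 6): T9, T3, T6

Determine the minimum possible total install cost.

The greedy cost-per-new-target heuristic would pick X, N, and L for 21, but a cheaper cover exists.
Choose Q and P: together they cover T9, T3, T5, T6, T8 — every target.
Total install cost: 10 + 6 = 16.
No cover costs less than 16.

16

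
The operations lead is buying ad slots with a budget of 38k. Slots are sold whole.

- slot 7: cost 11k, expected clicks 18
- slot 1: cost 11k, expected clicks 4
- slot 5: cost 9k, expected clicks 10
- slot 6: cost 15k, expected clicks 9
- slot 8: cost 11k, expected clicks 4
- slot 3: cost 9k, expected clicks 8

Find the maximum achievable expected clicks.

Take slot 7, slot 5, and slot 6: cost 11 + 9 + 15 = 35 ≤ 38, expected clicks 18 + 10 + 9 = 37.
No other feasible combination does better.

37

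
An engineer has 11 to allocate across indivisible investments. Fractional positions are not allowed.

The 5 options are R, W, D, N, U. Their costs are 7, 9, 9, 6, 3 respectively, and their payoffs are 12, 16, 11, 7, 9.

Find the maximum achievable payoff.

21

This is a 0-1 knapsack instance.
Allowing fractional choices, the relaxed optimum would be about 23.2, but investments are indivisible.
W: cost 9 ≤ 11, payoff 16.
R + U: cost 7 + 3 = 10 ≤ 11, payoff 12 + 9 = 21.
Best is R and U with total payoff 21.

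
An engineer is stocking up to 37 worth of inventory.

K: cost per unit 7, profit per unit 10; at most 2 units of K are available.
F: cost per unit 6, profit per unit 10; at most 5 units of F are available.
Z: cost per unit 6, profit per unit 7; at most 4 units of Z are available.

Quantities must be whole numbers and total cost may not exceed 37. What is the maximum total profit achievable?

This is a bounded integer knapsack.
1×K and 5×F: cost 37 ≤ 37, profit 1·10 + 5·10 = 60.
5×F and 1×Z: cost 36 ≤ 37, profit 5·10 + 1·7 = 57.
Best is 60.

60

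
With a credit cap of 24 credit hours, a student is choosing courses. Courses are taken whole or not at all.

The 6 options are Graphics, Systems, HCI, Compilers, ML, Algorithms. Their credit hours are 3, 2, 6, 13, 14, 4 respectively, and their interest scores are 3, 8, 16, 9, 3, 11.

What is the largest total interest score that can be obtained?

Take Graphics, Systems, HCI, and Algorithms: credit hours 3 + 2 + 6 + 4 = 15 ≤ 24, interest score 3 + 8 + 16 + 11 = 38.
No other feasible combination does better.

38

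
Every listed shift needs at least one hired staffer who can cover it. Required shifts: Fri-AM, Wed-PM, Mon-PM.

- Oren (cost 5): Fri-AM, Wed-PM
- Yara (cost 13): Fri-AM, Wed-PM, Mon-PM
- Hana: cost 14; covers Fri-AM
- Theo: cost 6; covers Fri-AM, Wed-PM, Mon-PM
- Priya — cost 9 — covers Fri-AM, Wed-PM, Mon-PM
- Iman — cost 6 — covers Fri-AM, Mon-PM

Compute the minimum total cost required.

6

Theo alone covers Fri-AM, Wed-PM, Mon-PM — every shift.
Total cost: 6.
No cover costs less than 6.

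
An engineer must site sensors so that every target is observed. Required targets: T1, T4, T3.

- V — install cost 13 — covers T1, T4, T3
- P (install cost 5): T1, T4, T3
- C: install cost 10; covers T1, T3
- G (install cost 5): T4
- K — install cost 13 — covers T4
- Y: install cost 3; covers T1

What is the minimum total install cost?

P alone covers T1, T4, T3 — every target.
Total install cost: 5.
No cover costs less than 5.

5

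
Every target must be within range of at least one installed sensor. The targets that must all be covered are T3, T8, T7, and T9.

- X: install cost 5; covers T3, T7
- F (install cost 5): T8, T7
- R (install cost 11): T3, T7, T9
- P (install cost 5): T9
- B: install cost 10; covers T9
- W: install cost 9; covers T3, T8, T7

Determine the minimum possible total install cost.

14

The greedy cost-per-new-target heuristic would pick X, F, and P for 15, but a cheaper cover exists.
Choose P and W: together they cover T3, T8, T7, T9 — every target.
Total install cost: 5 + 9 = 14.
No cover costs less than 14.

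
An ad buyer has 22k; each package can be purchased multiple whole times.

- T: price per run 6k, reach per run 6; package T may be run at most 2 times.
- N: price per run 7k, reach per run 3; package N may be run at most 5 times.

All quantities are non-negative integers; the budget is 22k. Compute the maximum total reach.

15

2×T and 1×N: price 19 ≤ 22, reach 2·6 + 1·3 = 15.
1×T and 2×N: price 20 ≤ 22, reach 1·6 + 2·3 = 12.
Best is 15.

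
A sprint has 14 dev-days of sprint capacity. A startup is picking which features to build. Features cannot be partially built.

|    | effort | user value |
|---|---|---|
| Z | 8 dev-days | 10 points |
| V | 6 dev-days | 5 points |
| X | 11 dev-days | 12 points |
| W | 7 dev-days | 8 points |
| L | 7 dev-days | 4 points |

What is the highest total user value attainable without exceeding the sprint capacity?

15

V + W: effort 6 + 7 = 13 ≤ 14, user value 5 + 8 = 13.
Z + V: effort 8 + 6 = 14 ≤ 14, user value 10 + 5 = 15.
X: effort 11 ≤ 14, user value 12.
Best is Z and V with total user value 15.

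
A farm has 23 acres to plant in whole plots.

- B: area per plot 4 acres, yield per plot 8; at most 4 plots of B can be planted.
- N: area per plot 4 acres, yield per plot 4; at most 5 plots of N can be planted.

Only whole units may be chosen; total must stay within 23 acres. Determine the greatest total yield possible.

36

B has the best ratio (8/4); taking only B gives at most 4×8 = 32 (stopped by the supply cap of 4).
Mixing does better — 4×B and 1×N: area 20 ≤ 23, yield 4·8 + 1·4 = 36.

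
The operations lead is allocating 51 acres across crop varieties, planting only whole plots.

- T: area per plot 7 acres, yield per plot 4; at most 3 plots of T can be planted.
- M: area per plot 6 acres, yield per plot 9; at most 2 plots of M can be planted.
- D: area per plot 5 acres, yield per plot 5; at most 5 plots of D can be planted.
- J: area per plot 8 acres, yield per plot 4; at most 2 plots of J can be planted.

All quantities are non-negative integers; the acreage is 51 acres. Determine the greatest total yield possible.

51

This is a bounded integer knapsack.
2×M, 5×D, and 1×J: area 45 ≤ 51, yield 2·9 + 5·5 + 1·4 = 47.
2×T, 2×M, and 5×D: area 51 ≤ 51, yield 2·4 + 2·9 + 5·5 = 51.
Best is 51.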